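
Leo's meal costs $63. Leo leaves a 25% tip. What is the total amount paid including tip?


Calculate the tip:
25% of $63 = $15.75
Add tip to meal cost:
$63 + $15.75 = $78.75

$78.75


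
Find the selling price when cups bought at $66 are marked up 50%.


Calculate the markup amount:
50% of $66 = $33
Add to cost:
$66 + $33 = $99

$99


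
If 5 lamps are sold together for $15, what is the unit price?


Total cost: $15
Number of items: 5
Unit price: $15 / 5 = $3

$3


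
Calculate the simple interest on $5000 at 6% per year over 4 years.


Use the formula I = P x R x T / 100
P x R x T = 5000 x 6 x 4 = 120000
I = 120000 / 100 = $1200

$1200


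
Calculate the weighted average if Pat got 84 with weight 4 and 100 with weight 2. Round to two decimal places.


Weighted sum:
4 x 84 + 2 x 100 = 536
Total weight:
4 + 2 = 6
Weighted average:
536 / 6 = 89.3333... ≈ 89.33

89.33


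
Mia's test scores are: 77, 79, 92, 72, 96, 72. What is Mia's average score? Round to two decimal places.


Add the scores:
77 + 79 + 92 + 72 + 96 + 72 = 488
Divide by the number of tests:
488 / 6 = 81.3333... ≈ 81.33

81.33


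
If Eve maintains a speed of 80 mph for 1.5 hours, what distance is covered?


Use the formula: distance = speed x time
Speed = 80 mph, Time = 1.5 hours
80 x 1.5 = 120 miles

120 miles


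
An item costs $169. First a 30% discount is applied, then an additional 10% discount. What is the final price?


First discount:
30% of $169 = $50.70
Price after first discount:
$169 - $50.70 = $118.30
Second discount:
10% of $118.30 = $11.83
Final price:
$118.30 - $11.83 = $106.47

$106.47


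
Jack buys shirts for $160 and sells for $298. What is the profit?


Selling price = $298
Cost price = $160
Profit = selling price - cost price:
Profit = $298 - $160 = $138

$138


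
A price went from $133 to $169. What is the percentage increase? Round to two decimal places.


Find the absolute change:
|169 - 133| = 36
Divide by original and multiply by 100:
36 / 133 x 100 = 27.0676...% ≈ 27.07%

27.07%


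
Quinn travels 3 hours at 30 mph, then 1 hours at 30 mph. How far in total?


Leg 1 distance:
30 x 3 = 90 miles
Leg 2 distance:
30 x 1 = 30 miles
Total distance:
90 + 30 = 120 miles

120 miles


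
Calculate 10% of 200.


Convert percentage to decimal:
10% = 0.1
Multiply:
200 x 0.1 = 20

20


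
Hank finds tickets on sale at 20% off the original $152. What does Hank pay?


Calculate the discount amount:
20% of $152 = $30.40
Subtract from original:
$152 - $30.40 = $121.60

$121.60


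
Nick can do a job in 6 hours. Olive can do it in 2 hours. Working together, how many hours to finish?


Nick's rate: 1/6 of the job per hour
Olive's rate: 1/2 of the job per hour
Combined rate: 1/6 + 1/2 = 2/3 per hour
Time = 1 / (2/3) = 3/2 = 1.5 hours

1.5 hours


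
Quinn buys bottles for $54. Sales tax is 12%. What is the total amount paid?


Calculate the tax:
12% of $54 = $6.48
Add tax to price:
$54 + $6.48 = $60.48

$60.48


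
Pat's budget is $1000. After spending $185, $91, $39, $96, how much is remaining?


Add up expenses:
$185 + $91 + $39 + $96 = $411
Subtract from budget:
$1000 - $411 = $589

$589


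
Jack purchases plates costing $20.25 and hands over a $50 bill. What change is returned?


Start with the amount paid:
$50
Subtract the price:
$50 - $20.25 = $29.75

$29.75


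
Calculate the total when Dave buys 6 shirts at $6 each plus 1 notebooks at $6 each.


Cost of shirts:
6 x $6 = $36
Cost of notebooks:
1 x $6 = $6
Add both:
$36 + $6 = $42

$42


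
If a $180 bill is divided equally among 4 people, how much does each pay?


Total bill: $180
Number of people: 4
Each pays: $180 / 4 = $45

$45


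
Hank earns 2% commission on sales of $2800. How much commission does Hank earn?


Convert rate to decimal:
2% = 0.02
Multiply by sales:
$2800 x 0.02 = $56

$56


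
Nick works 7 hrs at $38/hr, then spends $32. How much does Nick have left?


Calculate earnings:
7 x $38 = $266
Subtract spending:
$266 - $32 = $234

$234


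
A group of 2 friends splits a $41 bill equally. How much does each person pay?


Total bill: $41
Number of people: 2
Each pays: $41 / 2 = $20.50

$20.50


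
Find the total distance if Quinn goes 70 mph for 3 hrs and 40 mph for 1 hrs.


Leg 1 distance:
70 x 3 = 210 miles
Leg 2 distance:
40 x 1 = 40 miles
Total distance:
210 + 40 = 250 miles

250 miles


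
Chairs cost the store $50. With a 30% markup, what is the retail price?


Calculate the markup amount:
30% of $50 = $15
Add to cost:
$50 + $15 = $65

$65


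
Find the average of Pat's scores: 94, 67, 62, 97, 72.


Add the scores:
94 + 67 + 62 + 97 + 72 = 392
Divide by the number of tests:
392 / 5 = 78.4

78.4


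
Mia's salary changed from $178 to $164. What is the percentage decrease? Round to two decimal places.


Find the absolute change:
|164 - 178| = 14
Divide by original and multiply by 100:
14 / 178 x 100 = 7.8651...% ≈ 7.87%

7.87%


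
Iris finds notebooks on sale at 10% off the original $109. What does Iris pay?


Calculate the discount amount:
10% of $109 = $10.90
Subtract from original:
$109 - $10.90 = $98.10

$98.10


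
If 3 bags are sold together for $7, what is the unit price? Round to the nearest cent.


Total cost: $7
Number of items: 3
Unit price: $7 / 3 = $2.3333... ≈ $2.33

$2.33


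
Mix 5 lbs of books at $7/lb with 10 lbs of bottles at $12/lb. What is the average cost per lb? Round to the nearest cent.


Cost of books:
5 x $7 = $35
Cost of bottles:
10 x $12 = $120
Total cost: $35 + $120 = $155
Total weight: 15 lbs
Average: $155 / 15 = $10.3333... ≈ $10.33/lb

$10.33/lb


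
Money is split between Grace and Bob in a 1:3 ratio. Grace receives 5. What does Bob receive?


Find the multiplier:
5 / 1 = 5
Apply to Bob's share:
3 x 5 = 15

15


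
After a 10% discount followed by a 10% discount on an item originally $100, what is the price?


First discount:
10% of $100 = $10
Price after first discount:
$100 - $10 = $90
Second discount:
10% of $90 = $9
Final price:
$90 - $9 = $81

$81


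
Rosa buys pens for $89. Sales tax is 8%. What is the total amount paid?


Calculate the tax:
8% of $89 = $7.12
Add tax to price:
$89 + $7.12 = $96.12

$96.12


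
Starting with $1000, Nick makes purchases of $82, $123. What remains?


Add up expenses:
$82 + $123 = $205
Subtract from budget:
$1000 - $205 = $795

$795


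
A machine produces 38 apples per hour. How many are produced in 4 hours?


Production rate: 38 apples per hour
Time: 4 hours
Total: 38 x 4 = 152 apples

152 apples


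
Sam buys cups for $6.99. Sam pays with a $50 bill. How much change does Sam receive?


Start with the amount paid:
$50
Subtract the price:
$50 - $6.99 = $43.01

$43.01


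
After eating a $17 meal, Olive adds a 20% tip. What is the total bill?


Calculate the tip:
20% of $17 = $3.40
Add tip to meal cost:
$17 + $3.40 = $20.40

$20.40


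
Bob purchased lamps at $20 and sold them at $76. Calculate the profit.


Selling price = $76
Cost price = $20
Profit = selling price - cost price:
Profit = $76 - $20 = $56

$56


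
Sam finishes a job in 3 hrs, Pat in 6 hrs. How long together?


Sam's rate: 1/3 of the job per hour
Pat's rate: 1/6 of the job per hour
Combined rate: 1/3 + 1/6 = 1/2 per hour
Time = 1 / (1/2) = 2 hours

2 hours


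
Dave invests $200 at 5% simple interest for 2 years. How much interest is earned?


Use the formula I = P x R x T / 100
P x R x T = 200 x 5 x 2 = 2000
I = 2000 / 100 = $20

$20


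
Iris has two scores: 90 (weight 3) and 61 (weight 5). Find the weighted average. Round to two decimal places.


Weighted sum:
3 x 90 + 5 x 61 = 575
Total weight:
3 + 5 = 8
Weighted average:
575 / 8 = 71.875 ≈ 71.88

71.88


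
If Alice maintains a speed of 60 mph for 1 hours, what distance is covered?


Use the formula: distance = speed x time
Speed = 60 mph, Time = 1 hours
60 x 1 = 60 miles

60 miles


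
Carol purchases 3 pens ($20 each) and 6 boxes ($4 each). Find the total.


Cost of pens:
3 x $20 = $60
Cost of boxes:
6 x $4 = $24
Add both:
$60 + $24 = $84

$84


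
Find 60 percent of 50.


Convert percentage to decimal:
60% = 0.6
Multiply:
50 x 0.6 = 30

30


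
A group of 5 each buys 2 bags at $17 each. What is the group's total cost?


Cost per person:
2 x $17 = $34
Group total:
5 x $34 = $170

$170


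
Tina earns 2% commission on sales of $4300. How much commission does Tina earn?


Convert rate to decimal:
2% = 0.02
Multiply by sales:
$4300 x 0.02 = $86

$86


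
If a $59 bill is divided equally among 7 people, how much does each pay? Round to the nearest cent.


Total bill: $59
Number of people: 7
Each pays: $59 / 7 = $8.4285... ≈ $8.43

$8.43


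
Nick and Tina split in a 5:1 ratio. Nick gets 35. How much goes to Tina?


Find the multiplier:
35 / 5 = 7
Apply to Tina's share:
1 x 7 = 7

7


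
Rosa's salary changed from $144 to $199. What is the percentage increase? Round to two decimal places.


Find the absolute change:
|199 - 144| = 55
Divide by original and multiply by 100:
55 / 144 x 100 = 38.1944...% ≈ 38.19%

38.19%


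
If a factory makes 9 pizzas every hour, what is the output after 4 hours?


Production rate: 9 pizzas per hour
Time: 4 hours
Total: 9 x 4 = 36 pizzas

36 pizzas


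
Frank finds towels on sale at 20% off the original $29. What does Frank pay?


Calculate the discount amount:
20% of $29 = $5.80
Subtract from original:
$29 - $5.80 = $23.20

$23.20


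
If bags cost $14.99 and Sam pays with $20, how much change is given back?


Start with the amount paid:
$20
Subtract the price:
$20 - $14.99 = $5.01

$5.01


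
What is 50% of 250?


Convert percentage to decimal:
50% = 0.5
Multiply:
250 x 0.5 = 125

125


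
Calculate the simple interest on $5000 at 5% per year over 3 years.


Use the formula I = P x R x T / 100
P x R x T = 5000 x 5 x 3 = 75000
I = 75000 / 100 = $750

$750


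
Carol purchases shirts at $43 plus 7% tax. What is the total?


Calculate the tax:
7% of $43 = $3.01
Add tax to price:
$43 + $3.01 = $46.01

$46.01


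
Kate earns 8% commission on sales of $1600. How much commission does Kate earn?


Convert rate to decimal:
8% = 0.08
Multiply by sales:
$1600 x 0.08 = $128

$128


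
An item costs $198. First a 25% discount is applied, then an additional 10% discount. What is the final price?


First discount:
25% of $198 = $49.50
Price after first discount:
$198 - $49.50 = $148.50
Second discount:
10% of $148.50 = $14.85
Final price:
$148.50 - $14.85 = $133.65

$133.65


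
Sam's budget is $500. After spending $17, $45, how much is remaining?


Add up expenses:
$17 + $45 = $62
Subtract from budget:
$500 - $62 = $438

$438


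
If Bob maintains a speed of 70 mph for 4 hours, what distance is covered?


Use the formula: distance = speed x time
Speed = 70 mph, Time = 4 hours
70 x 4 = 280 miles

280 miles


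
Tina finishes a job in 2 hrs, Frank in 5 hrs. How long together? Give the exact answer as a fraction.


Tina's rate: 1/2 of the job per hour
Frank's rate: 1/5 of the job per hour
Combined rate: 1/2 + 1/5 = 7/10 per hour
Time = 1 / (7/10) = 10/7 hours (≈ 1.43 hours)

10/7 hours


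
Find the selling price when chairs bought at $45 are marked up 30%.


Calculate the markup amount:
30% of $45 = $13.50
Add to cost:
$45 + $13.50 = $58.50

$58.50


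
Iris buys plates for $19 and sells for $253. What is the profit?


Selling price = $253
Cost price = $19
Profit = selling price - cost price:
Profit = $253 - $19 = $234

$234


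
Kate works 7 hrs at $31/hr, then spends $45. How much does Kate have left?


Calculate earnings:
7 x $31 = $217
Subtract spending:
$217 - $45 = $172

$172


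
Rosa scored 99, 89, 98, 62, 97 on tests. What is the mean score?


Add the scores:
99 + 89 + 98 + 62 + 97 = 445
Divide by the number of tests:
445 / 5 = 89

89


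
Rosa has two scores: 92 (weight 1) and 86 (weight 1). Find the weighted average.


Weighted sum:
1 x 92 + 1 x 86 = 178
Total weight:
1 + 1 = 2
Weighted average:
178 / 2 = 89

89


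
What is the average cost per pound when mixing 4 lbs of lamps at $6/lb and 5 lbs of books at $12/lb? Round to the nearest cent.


Cost of lamps:
4 x $6 = $24
Cost of books:
5 x $12 = $60
Total cost: $24 + $60 = $84
Total weight: 9 lbs
Average: $84 / 9 = $9.3333... ≈ $9.33/lb

$9.33/lb


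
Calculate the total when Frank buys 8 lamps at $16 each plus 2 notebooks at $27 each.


Cost of lamps:
8 x $16 = $128
Cost of notebooks:
2 x $27 = $54
Add both:
$128 + $54 = $182

$182


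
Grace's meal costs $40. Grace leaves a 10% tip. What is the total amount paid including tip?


Calculate the tip:
10% of $40 = $4
Add tip to meal cost:
$40 + $4 = $44

$44


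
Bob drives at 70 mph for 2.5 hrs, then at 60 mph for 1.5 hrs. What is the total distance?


Leg 1 distance:
70 x 2.5 = 175 miles
Leg 2 distance:
60 x 1.5 = 90 miles
Total distance:
175 + 90 = 265 miles

265 miles


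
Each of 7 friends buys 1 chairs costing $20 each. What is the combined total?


Cost per person:
1 x $20 = $20
Group total:
7 x $20 = $140

$140


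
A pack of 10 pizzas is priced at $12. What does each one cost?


Total cost: $12
Number of items: 10
Unit price: $12 / 10 = $1.20

$1.20


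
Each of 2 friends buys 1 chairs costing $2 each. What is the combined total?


Cost per person:
1 x $2 = $2
Group total:
2 x $2 = $4

$4


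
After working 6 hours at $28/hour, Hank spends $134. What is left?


Calculate earnings:
6 x $28 = $168
Subtract spending:
$168 - $134 = $34

$34


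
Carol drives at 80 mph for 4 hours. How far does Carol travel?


Use the formula: distance = speed x time
Speed = 80 mph, Time = 4 hours
80 x 4 = 320 miles

320 miles


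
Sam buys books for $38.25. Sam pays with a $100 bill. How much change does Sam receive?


Start with the amount paid:
$100
Subtract the price:
$100 - $38.25 = $61.75

$61.75


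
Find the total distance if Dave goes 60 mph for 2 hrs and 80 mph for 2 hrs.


Leg 1 distance:
60 x 2 = 120 miles
Leg 2 distance:
80 x 2 = 160 miles
Total distance:
120 + 160 = 280 miles

280 miles


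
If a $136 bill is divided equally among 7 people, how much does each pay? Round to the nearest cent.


Total bill: $136
Number of people: 7
Each pays: $136 / 7 = $19.4285... ≈ $19.43

$19.43


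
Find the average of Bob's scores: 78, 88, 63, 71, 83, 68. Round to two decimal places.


Add the scores:
78 + 88 + 63 + 71 + 83 + 68 = 451
Divide by the number of tests:
451 / 6 = 75.1666... ≈ 75.17

75.17


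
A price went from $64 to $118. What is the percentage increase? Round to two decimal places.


Find the absolute change:
|118 - 64| = 54
Divide by original and multiply by 100:
54 / 64 x 100 = 84.375% ≈ 84.38%

84.38%


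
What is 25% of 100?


Convert percentage to decimal:
25% = 0.25
Multiply:
100 x 0.25 = 25

25


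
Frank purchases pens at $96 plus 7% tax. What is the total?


Calculate the tax:
7% of $96 = $6.72
Add tax to price:
$96 + $6.72 = $102.72

$102.72


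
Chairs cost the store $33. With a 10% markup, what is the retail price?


Calculate the markup amount:
10% of $33 = $3.30
Add to cost:
$33 + $3.30 = $36.30

$36.30


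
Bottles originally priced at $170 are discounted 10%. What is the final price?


Calculate the discount amount:
10% of $170 = $17
Subtract from original:
$170 - $17 = $153

$153


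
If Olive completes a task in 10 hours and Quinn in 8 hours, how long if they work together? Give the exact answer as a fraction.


Olive's rate: 1/10 of the job per hour
Quinn's rate: 1/8 of the job per hour
Combined rate: 1/10 + 1/8 = 9/40 per hour
Time = 1 / (9/40) = 40/9 hours (≈ 4.44 hours)

40/9 hours


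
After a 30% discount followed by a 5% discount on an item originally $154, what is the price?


First discount:
30% of $154 = $46.20
Price after first discount:
$154 - $46.20 = $107.80
Second discount:
5% of $107.80 = $5.39
Final price:
$107.80 - $5.39 = $102.41

$102.41


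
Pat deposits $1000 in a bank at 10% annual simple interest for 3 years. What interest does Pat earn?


Use the formula I = P x R x T / 100
P x R x T = 1000 x 10 x 3 = 30000
I = 30000 / 100 = $300

$300


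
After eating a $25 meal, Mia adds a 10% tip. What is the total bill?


Calculate the tip:
10% of $25 = $2.50
Add tip to meal cost:
$25 + $2.50 = $27.50

$27.50


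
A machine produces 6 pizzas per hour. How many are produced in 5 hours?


Production rate: 6 pizzas per hour
Time: 5 hours
Total: 6 x 5 = 30 pizzas

30 pizzas


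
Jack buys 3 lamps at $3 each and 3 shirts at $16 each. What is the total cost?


Cost of lamps:
3 x $3 = $9
Cost of shirts:
3 x $16 = $48
Add both:
$9 + $48 = $57

$57


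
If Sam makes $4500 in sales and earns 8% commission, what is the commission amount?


Convert rate to decimal:
8% = 0.08
Multiply by sales:
$4500 x 0.08 = $360

$360


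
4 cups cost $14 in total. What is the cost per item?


Total cost: $14
Number of items: 4
Unit price: $14 / 4 = $3.50

$3.50


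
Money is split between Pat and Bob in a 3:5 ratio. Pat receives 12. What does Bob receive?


Find the multiplier:
12 / 3 = 4
Apply to Bob's share:
5 x 4 = 20

20


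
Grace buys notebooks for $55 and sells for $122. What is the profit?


Selling price = $122
Cost price = $55
Profit = selling price - cost price:
Profit = $122 - $55 = $67

$67


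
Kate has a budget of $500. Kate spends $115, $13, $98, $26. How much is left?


Add up expenses:
$115 + $13 + $98 + $26 = $252
Subtract from budget:
$500 - $252 = $248

$248


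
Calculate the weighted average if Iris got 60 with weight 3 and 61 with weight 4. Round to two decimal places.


Weighted sum:
3 x 60 + 4 x 61 = 424
Total weight:
3 + 4 = 7
Weighted average:
424 / 7 = 60.5714... ≈ 60.57

60.57


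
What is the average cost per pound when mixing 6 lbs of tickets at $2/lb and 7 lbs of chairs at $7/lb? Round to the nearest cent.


Cost of tickets:
6 x $2 = $12
Cost of chairs:
7 x $7 = $49
Total cost: $12 + $49 = $61
Total weight: 13 lbs
Average: $61 / 13 = $4.6923... ≈ $4.69/lb

$4.69/lb


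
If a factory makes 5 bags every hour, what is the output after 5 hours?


Production rate: 5 bags per hour
Time: 5 hours
Total: 5 x 5 = 25 bags

25 bags


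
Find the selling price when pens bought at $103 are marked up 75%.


Calculate the markup amount:
75% of $103 = $77.25
Add to cost:
$103 + $77.25 = $180.25

$180.25


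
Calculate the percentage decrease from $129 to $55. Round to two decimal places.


Find the absolute change:
|55 - 129| = 74
Divide by original and multiply by 100:
74 / 129 x 100 = 57.3643...% ≈ 57.36%

57.36%


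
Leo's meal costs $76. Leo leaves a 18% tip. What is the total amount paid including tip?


Calculate the tip:
18% of $76 = $13.68
Add tip to meal cost:
$76 + $13.68 = $89.68

$89.68


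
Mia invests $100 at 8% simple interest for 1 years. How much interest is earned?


Use the formula I = P x R x T / 100
P x R x T = 100 x 8 x 1 = 800
I = 800 / 100 = $8

$8


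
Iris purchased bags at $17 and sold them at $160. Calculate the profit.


Selling price = $160
Cost price = $17
Profit = selling price - cost price:
Profit = $160 - $17 = $143

$143


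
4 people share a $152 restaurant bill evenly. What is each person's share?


Total bill: $152
Number of people: 4
Each pays: $152 / 4 = $38

$38


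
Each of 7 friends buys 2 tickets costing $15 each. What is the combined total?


Cost per person:
2 x $15 = $30
Group total:
7 x $30 = $210

$210


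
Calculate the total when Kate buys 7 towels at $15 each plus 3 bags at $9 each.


Cost of towels:
7 x $15 = $105
Cost of bags:
3 x $9 = $27
Add both:
$105 + $27 = $132

$132


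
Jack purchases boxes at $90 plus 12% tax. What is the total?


Calculate the tax:
12% of $90 = $10.80
Add tax to price:
$90 + $10.80 = $100.80

$100.80


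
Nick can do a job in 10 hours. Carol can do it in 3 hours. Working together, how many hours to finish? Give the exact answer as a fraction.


Nick's rate: 1/10 of the job per hour
Carol's rate: 1/3 of the job per hour
Combined rate: 1/10 + 1/3 = 13/30 per hour
Time = 1 / (13/30) = 30/13 hours (≈ 2.31 hours)

30/13 hours


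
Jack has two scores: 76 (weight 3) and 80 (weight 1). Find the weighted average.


Weighted sum:
3 x 76 + 1 x 80 = 308
Total weight:
3 + 1 = 4
Weighted average:
308 / 4 = 77

77


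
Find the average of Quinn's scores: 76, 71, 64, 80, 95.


Add the scores:
76 + 71 + 64 + 80 + 95 = 386
Divide by the number of tests:
386 / 5 = 77.2

77.2


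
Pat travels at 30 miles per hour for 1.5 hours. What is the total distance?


Use the formula: distance = speed x time
Speed = 30 mph, Time = 1.5 hours
30 x 1.5 = 45 miles

45 miles


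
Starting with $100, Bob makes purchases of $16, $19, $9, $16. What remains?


Add up expenses:
$16 + $19 + $9 + $16 = $60
Subtract from budget:
$100 - $60 = $40

$40


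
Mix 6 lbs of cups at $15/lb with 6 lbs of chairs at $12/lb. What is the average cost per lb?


Cost of cups:
6 x $15 = $90
Cost of chairs:
6 x $12 = $72
Total cost: $90 + $72 = $162
Total weight: 12 lbs
Average: $162 / 12 = $13.50/lb

$13.50/lb


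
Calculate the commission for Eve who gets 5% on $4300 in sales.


Convert rate to decimal:
5% = 0.05
Multiply by sales:
$4300 x 0.05 = $215

$215


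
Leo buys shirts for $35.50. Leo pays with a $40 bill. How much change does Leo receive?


Start with the amount paid:
$40
Subtract the price:
$40 - $35.50 = $4.50

$4.50


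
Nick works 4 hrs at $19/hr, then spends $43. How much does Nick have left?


Calculate earnings:
4 x $19 = $76
Subtract spending:
$76 - $43 = $33

$33


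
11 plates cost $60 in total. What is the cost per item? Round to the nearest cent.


Total cost: $60
Number of items: 11
Unit price: $60 / 11 = $5.4545... ≈ $5.45

$5.45


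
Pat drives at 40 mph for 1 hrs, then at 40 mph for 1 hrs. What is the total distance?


Leg 1 distance:
40 x 1 = 40 miles
Leg 2 distance:
40 x 1 = 40 miles
Total distance:
40 + 40 = 80 miles

80 miles


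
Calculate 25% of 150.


Convert percentage to decimal:
25% = 0.25
Multiply:
150 x 0.25 = 37.5

37.5


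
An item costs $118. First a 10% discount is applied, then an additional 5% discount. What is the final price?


First discount:
10% of $118 = $11.80
Price after first discount:
$118 - $11.80 = $106.20
Second discount:
5% of $106.20 = $5.31
Final price:
$106.20 - $5.31 = $100.89

$100.89


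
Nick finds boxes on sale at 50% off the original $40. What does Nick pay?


Calculate the discount amount:
50% of $40 = $20
Subtract from original:
$40 - $20 = $20

$20


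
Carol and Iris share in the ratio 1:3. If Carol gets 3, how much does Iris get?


Find the multiplier:
3 / 1 = 3
Apply to Iris's share:
3 x 3 = 9

9


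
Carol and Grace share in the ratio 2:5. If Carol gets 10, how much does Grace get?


Find the multiplier:
10 / 2 = 5
Apply to Grace's share:
5 x 5 = 25

25


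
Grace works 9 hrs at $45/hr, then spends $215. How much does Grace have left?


Calculate earnings:
9 x $45 = $405
Subtract spending:
$405 - $215 = $190

$190


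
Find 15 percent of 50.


Convert percentage to decimal:
15% = 0.15
Multiply:
50 x 0.15 = 7.5

7.5


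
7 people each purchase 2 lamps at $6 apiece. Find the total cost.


Cost per person:
2 x $6 = $12
Group total:
7 x $12 = $84

$84


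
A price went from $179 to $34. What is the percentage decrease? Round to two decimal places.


Find the absolute change:
|34 - 179| = 145
Divide by original and multiply by 100:
145 / 179 x 100 = 81.0055...% ≈ 81.01%

81.01%


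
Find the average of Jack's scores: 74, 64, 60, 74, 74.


Add the scores:
74 + 64 + 60 + 74 + 74 = 346
Divide by the number of tests:
346 / 5 = 69.2

69.2


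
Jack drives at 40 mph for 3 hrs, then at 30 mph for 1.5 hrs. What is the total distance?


Leg 1 distance:
40 x 3 = 120 miles
Leg 2 distance:
30 x 1.5 = 45 miles
Total distance:
120 + 45 = 165 miles

165 miles


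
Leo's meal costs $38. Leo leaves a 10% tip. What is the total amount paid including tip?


Calculate the tip:
10% of $38 = $3.80
Add tip to meal cost:
$38 + $3.80 = $41.80

$41.80


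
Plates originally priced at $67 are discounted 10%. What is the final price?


Calculate the discount amount:
10% of $67 = $6.70
Subtract from original:
$67 - $6.70 = $60.30

$60.30


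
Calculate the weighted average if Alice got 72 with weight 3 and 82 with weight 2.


Weighted sum:
3 x 72 + 2 x 82 = 380
Total weight:
3 + 2 = 5
Weighted average:
380 / 5 = 76

76


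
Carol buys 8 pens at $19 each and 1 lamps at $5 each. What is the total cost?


Cost of pens:
8 x $19 = $152
Cost of lamps:
1 x $5 = $5
Add both:
$152 + $5 = $157

$157


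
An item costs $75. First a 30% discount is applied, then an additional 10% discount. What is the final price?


First discount:
30% of $75 = $22.50
Price after first discount:
$75 - $22.50 = $52.50
Second discount:
10% of $52.50 = $5.25
Final price:
$52.50 - $5.25 = $47.25

$47.25


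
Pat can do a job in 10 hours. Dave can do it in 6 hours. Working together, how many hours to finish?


Pat's rate: 1/10 of the job per hour
Dave's rate: 1/6 of the job per hour
Combined rate: 1/10 + 1/6 = 4/15 per hour
Time = 1 / (4/15) = 15/4 = 3.75 hours

3.75 hours


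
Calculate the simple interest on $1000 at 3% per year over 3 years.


Use the formula I = P x R x T / 100
P x R x T = 1000 x 3 x 3 = 9000
I = 9000 / 100 = $90

$90


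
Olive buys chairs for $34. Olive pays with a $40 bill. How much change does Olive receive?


Start with the amount paid:
$40
Subtract the price:
$40 - $34 = $6

$6


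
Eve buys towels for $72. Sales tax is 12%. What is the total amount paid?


Calculate the tax:
12% of $72 = $8.64
Add tax to price:
$72 + $8.64 = $80.64

$80.64


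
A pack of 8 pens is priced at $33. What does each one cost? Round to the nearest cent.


Total cost: $33
Number of items: 8
Unit price: $33 / 8 = $4.125 ≈ $4.13

$4.13


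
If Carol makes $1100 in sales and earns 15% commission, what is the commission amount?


Convert rate to decimal:
15% = 0.15
Multiply by sales:
$1100 x 0.15 = $165

$165


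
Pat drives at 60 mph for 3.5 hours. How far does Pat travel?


Use the formula: distance = speed x time
Speed = 60 mph, Time = 3.5 hours
60 x 3.5 = 210 miles

210 miles


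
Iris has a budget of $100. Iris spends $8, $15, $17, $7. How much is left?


Add up expenses:
$8 + $15 + $17 + $7 = $47
Subtract from budget:
$100 - $47 = $53

$53


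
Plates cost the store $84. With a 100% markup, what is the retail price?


Calculate the markup amount:
100% of $84 = $84
Add to cost:
$84 + $84 = $168

$168


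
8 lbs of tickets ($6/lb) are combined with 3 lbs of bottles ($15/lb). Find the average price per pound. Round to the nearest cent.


Cost of tickets:
8 x $6 = $48
Cost of bottles:
3 x $15 = $45
Total cost: $48 + $45 = $93
Total weight: 11 lbs
Average: $93 / 11 = $8.4545... ≈ $8.45/lb

$8.45/lb


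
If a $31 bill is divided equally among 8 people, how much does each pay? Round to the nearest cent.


Total bill: $31
Number of people: 8
Each pays: $31 / 8 = $3.875 ≈ $3.88

$3.88


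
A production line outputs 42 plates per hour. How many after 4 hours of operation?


Production rate: 42 plates per hour
Time: 4 hours
Total: 42 x 4 = 168 plates

168 plates


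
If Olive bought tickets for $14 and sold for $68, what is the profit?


Selling price = $68
Cost price = $14
Profit = selling price - cost price:
Profit = $68 - $14 = $54

$54


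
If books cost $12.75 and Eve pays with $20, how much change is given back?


Start with the amount paid:
$20
Subtract the price:
$20 - $12.75 = $7.25

$7.25


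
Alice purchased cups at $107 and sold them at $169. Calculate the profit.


Selling price = $169
Cost price = $107
Profit = selling price - cost price:
Profit = $169 - $107 = $62

$62


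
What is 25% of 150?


Convert percentage to decimal:
25% = 0.25
Multiply:
150 x 0.25 = 37.5

37.5


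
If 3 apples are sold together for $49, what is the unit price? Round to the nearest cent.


Total cost: $49
Number of items: 3
Unit price: $49 / 3 = $16.3333... ≈ $16.33

$16.33


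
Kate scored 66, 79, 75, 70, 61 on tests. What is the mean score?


Add the scores:
66 + 79 + 75 + 70 + 61 = 351
Divide by the number of tests:
351 / 5 = 70.2

70.2


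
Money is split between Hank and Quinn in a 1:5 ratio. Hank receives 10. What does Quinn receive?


Find the multiplier:
10 / 1 = 10
Apply to Quinn's share:
5 x 10 = 50

50


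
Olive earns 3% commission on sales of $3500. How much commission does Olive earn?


Convert rate to decimal:
3% = 0.03
Multiply by sales:
$3500 x 0.03 = $105

$105


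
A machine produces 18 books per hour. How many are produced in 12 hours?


Production rate: 18 books per hour
Time: 12 hours
Total: 18 x 12 = 216 books

216 books


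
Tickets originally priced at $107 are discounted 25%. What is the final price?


Calculate the discount amount:
25% of $107 = $26.75
Subtract from original:
$107 - $26.75 = $80.25

$80.25


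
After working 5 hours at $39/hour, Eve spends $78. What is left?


Calculate earnings:
5 x $39 = $195
Subtract spending:
$195 - $78 = $117

$117


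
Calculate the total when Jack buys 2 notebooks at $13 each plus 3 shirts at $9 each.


Cost of notebooks:
2 x $13 = $26
Cost of shirts:
3 x $9 = $27
Add both:
$26 + $27 = $53

$53


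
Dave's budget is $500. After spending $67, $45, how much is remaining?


Add up expenses:
$67 + $45 = $112
Subtract from budget:
$500 - $112 = $388

$388


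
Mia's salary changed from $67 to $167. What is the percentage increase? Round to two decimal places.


Find the absolute change:
|167 - 67| = 100
Divide by original and multiply by 100:
100 / 67 x 100 = 149.2537...% ≈ 149.25%

149.25%


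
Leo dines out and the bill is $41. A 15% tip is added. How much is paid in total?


Calculate the tip:
15% of $41 = $6.15
Add tip to meal cost:
$41 + $6.15 = $47.15

$47.15


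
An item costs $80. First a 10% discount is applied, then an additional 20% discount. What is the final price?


First discount:
10% of $80 = $8
Price after first discount:
$80 - $8 = $72
Second discount:
20% of $72 = $14.40
Final price:
$72 - $14.40 = $57.60

$57.60


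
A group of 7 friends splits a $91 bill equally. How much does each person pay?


Total bill: $91
Number of people: 7
Each pays: $91 / 7 = $13

$13


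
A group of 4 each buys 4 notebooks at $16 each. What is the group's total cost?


Cost per person:
4 x $16 = $64
Group total:
4 x $64 = $256

$256


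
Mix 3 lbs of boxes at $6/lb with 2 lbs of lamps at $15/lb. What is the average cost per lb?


Cost of boxes:
3 x $6 = $18
Cost of lamps:
2 x $15 = $30
Total cost: $18 + $30 = $48
Total weight: 5 lbs
Average: $48 / 5 = $9.60/lb

$9.60/lb


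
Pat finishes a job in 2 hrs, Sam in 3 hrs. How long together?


Pat's rate: 1/2 of the job per hour
Sam's rate: 1/3 of the job per hour
Combined rate: 1/2 + 1/3 = 5/6 per hour
Time = 1 / (5/6) = 6/5 = 1.2 hours

1.2 hours


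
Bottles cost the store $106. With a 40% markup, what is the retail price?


Calculate the markup amount:
40% of $106 = $42.40
Add to cost:
$106 + $42.40 = $148.40

$148.40


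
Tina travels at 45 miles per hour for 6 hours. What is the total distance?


Use the formula: distance = speed x time
Speed = 45 mph, Time = 6 hours
45 x 6 = 270 miles

270 miles


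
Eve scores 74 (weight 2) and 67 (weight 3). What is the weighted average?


Weighted sum:
2 x 74 + 3 x 67 = 349
Total weight:
2 + 3 = 5
Weighted average:
349 / 5 = 69.8

69.8


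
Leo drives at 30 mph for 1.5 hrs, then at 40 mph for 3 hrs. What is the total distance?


Leg 1 distance:
30 x 1.5 = 45 miles
Leg 2 distance:
40 x 3 = 120 miles
Total distance:
45 + 120 = 165 miles

165 miles


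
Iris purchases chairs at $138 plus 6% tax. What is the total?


Calculate the tax:
6% of $138 = $8.28
Add tax to price:
$138 + $8.28 = $146.28

$146.28


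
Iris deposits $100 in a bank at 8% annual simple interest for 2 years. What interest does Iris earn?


Use the formula I = P x R x T / 100
P x R x T = 100 x 8 x 2 = 1600
I = 1600 / 100 = $16

$16


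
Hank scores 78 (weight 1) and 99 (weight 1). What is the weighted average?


Weighted sum:
1 x 78 + 1 x 99 = 177
Total weight:
1 + 1 = 2
Weighted average:
177 / 2 = 88.5

88.5


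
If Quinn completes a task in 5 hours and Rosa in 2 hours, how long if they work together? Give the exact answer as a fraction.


Quinn's rate: 1/5 of the job per hour
Rosa's rate: 1/2 of the job per hour
Combined rate: 1/5 + 1/2 = 7/10 per hour
Time = 1 / (7/10) = 10/7 hours (≈ 1.43 hours)

10/7 hours


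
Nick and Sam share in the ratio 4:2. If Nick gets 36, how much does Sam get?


Find the multiplier:
36 / 4 = 9
Apply to Sam's share:
2 x 9 = 18

18


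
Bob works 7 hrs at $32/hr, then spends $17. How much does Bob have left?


Calculate earnings:
7 x $32 = $224
Subtract spending:
$224 - $17 = $207

$207


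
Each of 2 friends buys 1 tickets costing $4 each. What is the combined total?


Cost per person:
1 x $4 = $4
Group total:
2 x $4 = $8

$8


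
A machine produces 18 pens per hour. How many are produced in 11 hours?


Production rate: 18 pens per hour
Time: 11 hours
Total: 18 x 11 = 198 pens

198 pens


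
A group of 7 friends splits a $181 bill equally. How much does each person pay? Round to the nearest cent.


Total bill: $181
Number of people: 7
Each pays: $181 / 7 = $25.8571... ≈ $25.86

$25.86


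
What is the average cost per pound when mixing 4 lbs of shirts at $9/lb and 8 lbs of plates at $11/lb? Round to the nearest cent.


Cost of shirts:
4 x $9 = $36
Cost of plates:
8 x $11 = $88
Total cost: $36 + $88 = $124
Total weight: 12 lbs
Average: $124 / 12 = $10.3333... ≈ $10.33/lb

$10.33/lb


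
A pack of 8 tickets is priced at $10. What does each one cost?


Total cost: $10
Number of items: 8
Unit price: $10 / 8 = $1.25

$1.25


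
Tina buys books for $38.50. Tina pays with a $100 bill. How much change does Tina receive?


Start with the amount paid:
$100
Subtract the price:
$100 - $38.50 = $61.50

$61.50


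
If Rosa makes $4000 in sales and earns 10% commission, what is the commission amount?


Convert rate to decimal:
10% = 0.1
Multiply by sales:
$4000 x 0.1 = $400

$400


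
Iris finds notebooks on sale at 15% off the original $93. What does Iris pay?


Calculate the discount amount:
15% of $93 = $13.95
Subtract from original:
$93 - $13.95 = $79.05

$79.05


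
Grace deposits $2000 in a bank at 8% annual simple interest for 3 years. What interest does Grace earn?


Use the formula I = P x R x T / 100
P x R x T = 2000 x 8 x 3 = 48000
I = 48000 / 100 = $480

$480


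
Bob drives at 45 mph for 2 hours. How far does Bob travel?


Use the formula: distance = speed x time
Speed = 45 mph, Time = 2 hours
45 x 2 = 90 miles

90 miles


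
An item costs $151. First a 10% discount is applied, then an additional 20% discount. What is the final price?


First discount:
10% of $151 = $15.10
Price after first discount:
$151 - $15.10 = $135.90
Second discount:
20% of $135.90 = $27.18
Final price:
$135.90 - $27.18 = $108.72

$108.72


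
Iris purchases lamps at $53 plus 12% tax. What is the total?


Calculate the tax:
12% of $53 = $6.36
Add tax to price:
$53 + $6.36 = $59.36

$59.36


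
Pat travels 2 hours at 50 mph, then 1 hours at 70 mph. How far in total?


Leg 1 distance:
50 x 2 = 100 miles
Leg 2 distance:
70 x 1 = 70 miles
Total distance:
100 + 70 = 170 miles

170 miles


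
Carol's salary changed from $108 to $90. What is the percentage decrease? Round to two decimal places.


Find the absolute change:
|90 - 108| = 18
Divide by original and multiply by 100:
18 / 108 x 100 = 16.6666...% ≈ 16.67%

16.67%


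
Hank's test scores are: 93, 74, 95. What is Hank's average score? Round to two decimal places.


Add the scores:
93 + 74 + 95 = 262
Divide by the number of tests:
262 / 3 = 87.3333... ≈ 87.33

87.33


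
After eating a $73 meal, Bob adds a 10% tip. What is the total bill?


Calculate the tip:
10% of $73 = $7.30
Add tip to meal cost:
$73 + $7.30 = $80.30

$80.30


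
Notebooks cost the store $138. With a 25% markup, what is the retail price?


Calculate the markup amount:
25% of $138 = $34.50
Add to cost:
$138 + $34.50 = $172.50

$172.50


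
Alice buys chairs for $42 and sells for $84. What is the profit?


Selling price = $84
Cost price = $42
Profit = selling price - cost price:
Profit = $84 - $42 = $42

$42


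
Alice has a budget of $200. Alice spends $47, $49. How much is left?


Add up expenses:
$47 + $49 = $96
Subtract from budget:
$200 - $96 = $104

$104


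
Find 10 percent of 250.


Convert percentage to decimal:
10% = 0.1
Multiply:
250 x 0.1 = 25

25


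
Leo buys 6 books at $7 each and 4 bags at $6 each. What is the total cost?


Cost of books:
6 x $7 = $42
Cost of bags:
4 x $6 = $24
Add both:
$42 + $24 = $66

$66


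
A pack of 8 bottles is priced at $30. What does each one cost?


Total cost: $30
Number of items: 8
Unit price: $30 / 8 = $3.75

$3.75


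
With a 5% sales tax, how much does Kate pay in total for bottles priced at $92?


Calculate the tax:
5% of $92 = $4.60
Add tax to price:
$92 + $4.60 = $96.60

$96.60


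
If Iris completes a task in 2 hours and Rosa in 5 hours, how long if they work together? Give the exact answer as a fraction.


Iris's rate: 1/2 of the job per hour
Rosa's rate: 1/5 of the job per hour
Combined rate: 1/2 + 1/5 = 7/10 per hour
Time = 1 / (7/10) = 10/7 hours (≈ 1.43 hours)

10/7 hours


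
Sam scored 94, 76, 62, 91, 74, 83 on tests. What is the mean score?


Add the scores:
94 + 76 + 62 + 91 + 74 + 83 = 480
Divide by the number of tests:
480 / 6 = 80

80


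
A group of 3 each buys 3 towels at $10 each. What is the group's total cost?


Cost per person:
3 x $10 = $30
Group total:
3 x $30 = $90

$90


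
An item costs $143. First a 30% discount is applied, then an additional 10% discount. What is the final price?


First discount:
30% of $143 = $42.90
Price after first discount:
$143 - $42.90 = $100.10
Second discount:
10% of $100.10 = $10.01
Final price:
$100.10 - $10.01 = $90.09

$90.09


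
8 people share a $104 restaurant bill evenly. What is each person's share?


Total bill: $104
Number of people: 8
Each pays: $104 / 8 = $13

$13


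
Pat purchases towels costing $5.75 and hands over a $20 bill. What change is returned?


Start with the amount paid:
$20
Subtract the price:
$20 - $5.75 = $14.25

$14.25


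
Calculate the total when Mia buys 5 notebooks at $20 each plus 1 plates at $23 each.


Cost of notebooks:
5 x $20 = $100
Cost of plates:
1 x $23 = $23
Add both:
$100 + $23 = $123

$123


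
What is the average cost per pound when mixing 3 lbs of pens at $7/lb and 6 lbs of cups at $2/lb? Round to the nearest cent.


Cost of pens:
3 x $7 = $21
Cost of cups:
6 x $2 = $12
Total cost: $21 + $12 = $33
Total weight: 9 lbs
Average: $33 / 9 = $3.6666... ≈ $3.67/lb

$3.67/lb
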